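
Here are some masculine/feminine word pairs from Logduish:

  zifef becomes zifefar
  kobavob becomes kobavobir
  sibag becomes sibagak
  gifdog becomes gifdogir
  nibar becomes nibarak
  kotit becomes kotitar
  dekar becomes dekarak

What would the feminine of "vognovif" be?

vognovifar

"vognovif" has last vowel 'i'. The one such stem in the data (kotit → kotitar) adds -ar, so the same rule applies.
The other patterns: stems whose last vowel is 'o' add -ir; stems whose last vowel is 'a' add -ak.
So vognovif → vognovifar.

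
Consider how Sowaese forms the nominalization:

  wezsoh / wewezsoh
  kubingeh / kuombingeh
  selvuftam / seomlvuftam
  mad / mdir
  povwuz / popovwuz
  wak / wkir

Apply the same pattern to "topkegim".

wezsoh and kubingeh both end in -h yet inflect differently (wewezsoh, kuombingeh), so the final letter is not what conditions the rule; the number of vowels is.
"topkegim" has 3 vowels. The stems with 3 vowels (kubingeh → kuombingeh, selvuftam → seomlvuftam) insert -om- after the first vowel.
The other patterns: stems with 1 vowel delete the last vowel and add -ir; stems with 2 vowels repeat the first consonant+vowel as a prefix.
So topkegim → toompkegim.

toompkegim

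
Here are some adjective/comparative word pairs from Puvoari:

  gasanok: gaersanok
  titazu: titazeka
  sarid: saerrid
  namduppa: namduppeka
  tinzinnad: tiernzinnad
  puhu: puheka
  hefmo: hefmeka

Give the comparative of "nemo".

gasanok and hefmo both have last vowel 'o' yet inflect differently (gaersanok, hefmeka), so the last vowel is not what conditions the rule; whether the stem ends in a vowel or a consonant is.
"nemo" ends in a vowel. The stems ending in a vowel (hefmo → hefmeka, puhu → puheka, titazu → titazeka) drop the final letter and add -eka.
So nemo → nemeka.

nemeka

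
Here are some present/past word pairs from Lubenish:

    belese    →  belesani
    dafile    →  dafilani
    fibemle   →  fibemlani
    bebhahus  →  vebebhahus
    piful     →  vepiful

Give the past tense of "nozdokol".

venozdokol

"nozdokol" ends in -l. The one such stem in the data (piful → vepiful) adds the prefix ve-, so the same rule applies.
The other pattern: stems ending in -e drop the final letter and add -ani.
So nozdokol → venozdokol.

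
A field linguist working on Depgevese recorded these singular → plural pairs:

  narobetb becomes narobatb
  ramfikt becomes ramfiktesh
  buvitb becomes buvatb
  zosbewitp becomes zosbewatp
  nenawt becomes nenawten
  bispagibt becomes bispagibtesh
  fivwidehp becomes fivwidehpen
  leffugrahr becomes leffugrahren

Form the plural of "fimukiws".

fimukiwsen

"fimukiws" has second-to-last letter 'w'. The one such stem in the data (nenawt → nenawten) adds -en, so the same rule applies.
The other patterns: stems whose second-to-last letter is 't' change the last vowel to 'a'; stems whose second-to-last letter is 'b' or 'k' add -esh.
So fimukiws → fimukiwsen.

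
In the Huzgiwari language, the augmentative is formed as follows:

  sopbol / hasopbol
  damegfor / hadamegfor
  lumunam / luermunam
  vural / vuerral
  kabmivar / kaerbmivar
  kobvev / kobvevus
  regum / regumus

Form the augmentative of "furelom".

"furelom" has last vowel 'o'. The stems whose last vowel is 'o' (sopbol → hasopbol, damegfor → hadamegfor) add the prefix ha-.
So furelom → hafurelom.

hafurelom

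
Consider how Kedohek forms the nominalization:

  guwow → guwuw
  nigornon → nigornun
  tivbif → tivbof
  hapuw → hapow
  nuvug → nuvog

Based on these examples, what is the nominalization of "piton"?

pitun

guwow and hapuw both end in -w yet inflect differently (guwuw, hapow), so the final letter is not what conditions the rule; the last vowel is.
"piton" has last vowel 'o'. The stems whose last vowel is 'o' (guwow → guwuw, nigornon → nigornun) change the last vowel to 'u'.
So piton → pitun.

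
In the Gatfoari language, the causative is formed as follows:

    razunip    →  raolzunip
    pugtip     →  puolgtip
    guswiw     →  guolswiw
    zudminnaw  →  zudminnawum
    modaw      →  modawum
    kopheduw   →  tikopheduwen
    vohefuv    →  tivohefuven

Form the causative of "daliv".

daolliv

guswiw and zudminnaw both end in -w yet inflect differently (guolswiw, zudminnawum), so the final letter is not what conditions the rule; the last vowel is.
"daliv" has last vowel 'i'. The stems whose last vowel is 'i' (razunip → raolzunip, pugtip → puolgtip, guswiw → guolswiw) insert -ol- after the first vowel.
The other patterns: stems whose last vowel is 'a' add -um; stems whose last vowel is 'u' add ti- … -en around the stem.
So daliv → daolliv.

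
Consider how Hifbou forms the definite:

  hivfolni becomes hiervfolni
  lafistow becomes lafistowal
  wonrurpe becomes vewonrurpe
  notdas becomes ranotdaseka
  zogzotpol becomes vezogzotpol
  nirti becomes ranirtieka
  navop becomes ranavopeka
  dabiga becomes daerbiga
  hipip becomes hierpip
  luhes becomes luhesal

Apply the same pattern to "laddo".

laddoal

"laddo" begins with l-. The stems beginning with l- (luhes → luhesal, lafistow → lafistowal) add -al.
So laddo → laddoal.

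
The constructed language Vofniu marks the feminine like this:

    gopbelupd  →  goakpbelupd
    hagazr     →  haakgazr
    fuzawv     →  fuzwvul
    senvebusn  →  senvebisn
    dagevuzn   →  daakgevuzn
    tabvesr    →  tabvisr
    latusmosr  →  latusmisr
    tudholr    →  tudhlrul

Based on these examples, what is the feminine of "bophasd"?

bophisd

tudholr and latusmosr both end in -r yet inflect differently (tudhlrul, latusmisr), so the final letter is not what conditions the rule; the second-to-last letter is.
"bophasd" has second-to-last letter 's'. The stems whose second-to-last letter is 's' (latusmosr → latusmisr, tabvesr → tabvisr, senvebusn → senvebisn) change the last vowel to 'i'.
The other patterns: stems whose second-to-last letter is 'l' or 'w' delete the last vowel and add -ul; stems whose second-to-last letter is 'p' or 'z' insert -ak- after the first vowel.
So bophasd → bophisd.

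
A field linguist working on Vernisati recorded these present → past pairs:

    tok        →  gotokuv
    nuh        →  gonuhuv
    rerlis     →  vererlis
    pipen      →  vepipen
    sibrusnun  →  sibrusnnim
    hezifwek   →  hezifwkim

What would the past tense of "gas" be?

pipen and sibrusnun both end in -n yet inflect differently (vepipen, sibrusnnim), so the final letter is not what conditions the rule; the number of vowels is.
"gas" has 1 vowel. The stems with 1 vowel (tok → gotokuv, nuh → gonuhuv) add go- … -uv around the stem.
So gas → gogasuv.

gogasuv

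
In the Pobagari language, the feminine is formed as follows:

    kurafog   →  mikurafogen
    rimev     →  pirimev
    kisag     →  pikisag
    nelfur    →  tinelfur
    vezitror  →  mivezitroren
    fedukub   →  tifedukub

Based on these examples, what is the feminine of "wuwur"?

tiwuwur

nelfur and vezitror both end in -r yet inflect differently (tinelfur, mivezitroren), so the final letter is not what conditions the rule; the last vowel is.
"wuwur" has last vowel 'u'. The stems whose last vowel is 'u' (fedukub → tifedukub, nelfur → tinelfur) add the prefix ti-.
So wuwur → tiwuwur.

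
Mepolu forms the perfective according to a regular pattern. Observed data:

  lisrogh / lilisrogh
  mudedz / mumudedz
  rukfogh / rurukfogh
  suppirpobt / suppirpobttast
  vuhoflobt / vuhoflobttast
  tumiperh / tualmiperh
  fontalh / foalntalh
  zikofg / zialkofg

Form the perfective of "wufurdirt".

wualfurdirt

"wufurdirt" has second-to-last letter 'r'. The one such stem in the data (tumiperh → tualmiperh) inserts -al- after the first vowel (as do fontalh, zikofg), so the same rule applies.
The other patterns: stems whose second-to-last letter is 'd' or 'g' repeat the first consonant+vowel as a prefix; stems whose second-to-last letter is 'b' double the final consonant and add -ast.
So wufurdirt → wualfurdirt.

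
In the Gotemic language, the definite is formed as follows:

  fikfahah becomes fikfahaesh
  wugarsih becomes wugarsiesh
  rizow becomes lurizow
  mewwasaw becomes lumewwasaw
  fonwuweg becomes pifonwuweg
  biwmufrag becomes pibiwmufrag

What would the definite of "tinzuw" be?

"tinzuw" ends in -w. The stems ending in -w (rizow → lurizow, mewwasaw → lumewwasaw) add the prefix lu-.
So tinzuw → lutinzuw.

lutinzuw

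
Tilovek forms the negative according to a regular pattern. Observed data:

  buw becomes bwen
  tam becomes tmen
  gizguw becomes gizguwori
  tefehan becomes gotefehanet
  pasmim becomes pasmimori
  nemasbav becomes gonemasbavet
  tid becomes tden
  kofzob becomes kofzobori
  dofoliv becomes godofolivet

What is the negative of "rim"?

rmen

buw and gizguw both end in -w yet inflect differently (bwen, gizguwori), so the final letter is not what conditions the rule; the number of vowels is.
"rim" has 1 vowel. The stems with 1 vowel (tid → tden, tam → tmen, buw → bwen) delete the last vowel and add -en.
So rim → rmen.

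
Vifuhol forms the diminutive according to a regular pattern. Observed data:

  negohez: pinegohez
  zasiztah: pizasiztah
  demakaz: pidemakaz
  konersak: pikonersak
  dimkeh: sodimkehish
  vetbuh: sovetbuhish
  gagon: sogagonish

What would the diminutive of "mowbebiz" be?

vetbuh and zasiztah both end in -h yet inflect differently (sovetbuhish, pizasiztah), so the final letter is not what conditions the rule; the number of vowels is.
"mowbebiz" has 3 vowels. The stems with 3 vowels (negohez → pinegohez, zasiztah → pizasiztah, konersak → pikonersak) add the prefix pi-.
The other pattern: stems with 2 vowels add so- … -ish around the stem.
So mowbebiz → pimowbebiz.

pimowbebiz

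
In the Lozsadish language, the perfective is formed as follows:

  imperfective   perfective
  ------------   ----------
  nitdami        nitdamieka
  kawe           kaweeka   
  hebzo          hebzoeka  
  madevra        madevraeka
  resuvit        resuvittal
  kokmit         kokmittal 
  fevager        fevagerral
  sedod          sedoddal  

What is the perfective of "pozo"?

pozoeka

fevager and kawe both have last vowel 'e' yet inflect differently (fevagerral, kaweeka), so the last vowel is not what conditions the rule; whether the stem ends in a vowel or a consonant is.
"pozo" ends in a vowel. The stems ending in a vowel (kawe → kaweeka, madevra → madevraeka, nitdami → nitdamieka) add -eka.
So pozo → pozoeka.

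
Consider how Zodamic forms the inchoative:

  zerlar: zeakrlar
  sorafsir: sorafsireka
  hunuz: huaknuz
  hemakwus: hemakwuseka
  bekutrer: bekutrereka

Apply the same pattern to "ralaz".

raaklaz

zerlar and bekutrer both end in -r yet inflect differently (zeakrlar, bekutrereka), so the final letter is not what conditions the rule; the number of vowels is.
"ralaz" has 2 vowels. The stems with 2 vowels (hunuz → huaknuz, zerlar → zeakrlar) insert -ak- after the first vowel.
The other pattern: stems with 3 vowels add -eka.
So ralaz → raaklaz.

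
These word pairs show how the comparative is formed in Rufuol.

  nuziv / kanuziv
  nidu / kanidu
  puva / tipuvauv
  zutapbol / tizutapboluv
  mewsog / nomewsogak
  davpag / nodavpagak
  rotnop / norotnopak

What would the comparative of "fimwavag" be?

nofimwavagak

zutapbol and mewsog both have last vowel 'o' yet inflect differently (tizutapboluv, nomewsogak), so the last vowel is not what conditions the rule; the final letter is.
"fimwavag" ends in -g. The stems ending in -g (mewsog → nomewsogak, davpag → nodavpagak) add no- … -ak around the stem.
So fimwavag → nofimwavagak.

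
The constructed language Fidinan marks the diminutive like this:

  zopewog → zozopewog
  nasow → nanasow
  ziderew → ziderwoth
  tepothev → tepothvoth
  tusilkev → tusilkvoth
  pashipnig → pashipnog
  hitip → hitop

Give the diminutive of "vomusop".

vovomusop

nasow and ziderew both end in -w yet inflect differently (nanasow, ziderwoth), so the final letter is not what conditions the rule; the last vowel is.
"vomusop" has last vowel 'o'. The stems whose last vowel is 'o' (zopewog → zozopewog, nasow → nanasow) repeat the first consonant+vowel as a prefix.
The other patterns: stems whose last vowel is 'e' delete the last vowel and add -oth; stems whose last vowel is 'i' change the last vowel to 'o'.
So vomusop → vovomusop.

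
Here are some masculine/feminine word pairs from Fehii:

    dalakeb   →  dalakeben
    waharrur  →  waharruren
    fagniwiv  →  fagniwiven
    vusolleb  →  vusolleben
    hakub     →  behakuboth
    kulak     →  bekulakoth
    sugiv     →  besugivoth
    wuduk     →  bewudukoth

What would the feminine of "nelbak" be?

dalakeb and hakub both end in -b yet inflect differently (dalakeben, behakuboth), so the final letter is not what conditions the rule; the number of vowels is.
"nelbak" has 2 vowels. The stems with 2 vowels (hakub → behakuboth, kulak → bekulakoth, sugiv → besugivoth) add be- … -oth around the stem.
So nelbak → benelbakoth.

benelbakoth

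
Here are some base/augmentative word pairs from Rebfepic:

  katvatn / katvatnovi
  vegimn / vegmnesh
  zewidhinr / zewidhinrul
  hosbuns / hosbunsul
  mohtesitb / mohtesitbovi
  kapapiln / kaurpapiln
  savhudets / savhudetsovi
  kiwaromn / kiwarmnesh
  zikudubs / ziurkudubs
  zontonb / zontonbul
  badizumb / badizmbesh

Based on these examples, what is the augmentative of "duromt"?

"duromt" has second-to-last letter 'm'. The stems whose second-to-last letter is 'm' (badizumb → badizmbesh, kiwaromn → kiwarmnesh, vegimn → vegmnesh) delete the last vowel and add -esh.
The other patterns: stems whose second-to-last letter is 't' add -ovi; stems whose second-to-last letter is 'n' add -ul; stems whose second-to-last letter is 'b' or 'l' insert -ur- after the first vowel.
So duromt → durmtesh.

durmtesh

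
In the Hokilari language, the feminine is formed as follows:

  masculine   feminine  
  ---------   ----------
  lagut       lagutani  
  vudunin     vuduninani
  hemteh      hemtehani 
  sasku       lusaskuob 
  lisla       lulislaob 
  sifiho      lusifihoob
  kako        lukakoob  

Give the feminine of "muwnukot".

muwnukotani

"muwnukot" ends in a consonant. The stems ending in a consonant (lagut → lagutani, vudunin → vuduninani, hemteh → hemtehani) add -ani.
So muwnukot → muwnukotani.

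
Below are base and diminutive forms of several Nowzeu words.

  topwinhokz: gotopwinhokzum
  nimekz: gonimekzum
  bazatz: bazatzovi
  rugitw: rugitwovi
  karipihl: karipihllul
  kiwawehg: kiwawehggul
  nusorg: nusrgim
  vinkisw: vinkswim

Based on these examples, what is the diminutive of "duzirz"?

duzrzim

topwinhokz and bazatz both end in -z yet inflect differently (gotopwinhokzum, bazatzovi), so the final letter is not what conditions the rule; the second-to-last letter is.
"duzirz" has second-to-last letter 'r'. The one such stem in the data (nusorg → nusrgim) deletes the last vowel and adds -im (as does vinkisw), so the same rule applies.
So duzirz → duzrzim.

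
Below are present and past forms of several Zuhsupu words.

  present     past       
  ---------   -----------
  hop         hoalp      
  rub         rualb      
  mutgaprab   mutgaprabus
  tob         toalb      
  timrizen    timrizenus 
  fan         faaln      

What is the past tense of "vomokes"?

vomokesus

mutgaprab and tob both end in -b yet inflect differently (mutgaprabus, toalb), so the final letter is not what conditions the rule; the number of vowels is.
"vomokes" has 3 vowels. The stems with 3 vowels (mutgaprab → mutgaprabus, timrizen → timrizenus) add -us.
The other pattern: stems with 1 vowel insert -al- after the first vowel.
So vomokes → vomokesus.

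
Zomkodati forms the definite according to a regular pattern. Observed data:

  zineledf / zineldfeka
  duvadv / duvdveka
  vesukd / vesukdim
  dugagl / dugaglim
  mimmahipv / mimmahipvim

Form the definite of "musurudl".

duvadv and mimmahipv both end in -v yet inflect differently (duvdveka, mimmahipvim), so the final letter is not what conditions the rule; the second-to-last letter is.
"musurudl" has second-to-last letter 'd'. The stems whose second-to-last letter is 'd' (zineledf → zineldfeka, duvadv → duvdveka) delete the last vowel and add -eka.
So musurudl → musurdleka.

musurdleka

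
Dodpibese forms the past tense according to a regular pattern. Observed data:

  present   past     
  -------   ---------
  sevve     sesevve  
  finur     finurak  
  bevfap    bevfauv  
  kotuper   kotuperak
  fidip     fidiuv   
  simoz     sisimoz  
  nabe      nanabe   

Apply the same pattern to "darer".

darerak

"darer" ends in -r. The stems ending in -r (finur → finurak, kotuper → kotuperak) add -ak.
So darer → darerak.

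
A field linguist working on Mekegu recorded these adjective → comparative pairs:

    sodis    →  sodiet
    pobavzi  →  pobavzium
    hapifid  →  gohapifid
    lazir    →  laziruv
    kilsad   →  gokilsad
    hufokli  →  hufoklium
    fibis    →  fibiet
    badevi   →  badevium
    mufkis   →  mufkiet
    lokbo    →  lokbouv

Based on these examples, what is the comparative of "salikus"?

hapifid and pobavzi both have last vowel 'i' yet inflect differently (gohapifid, pobavzium), so the last vowel is not what conditions the rule; the final letter is.
"salikus" ends in -s. The stems ending in -s (fibis → fibiet, mufkis → mufkiet, sodis → sodiet) drop the final letter and add -et.
The other patterns: stems ending in -d add the prefix go-; stems ending in -i add -um; stems ending in -o or -r add -uv.
So salikus → salikuet.

salikuet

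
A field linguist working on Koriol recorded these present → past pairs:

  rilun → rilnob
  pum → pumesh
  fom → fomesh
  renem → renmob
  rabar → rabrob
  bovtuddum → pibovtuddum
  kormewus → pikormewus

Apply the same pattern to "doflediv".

fom and renem both end in -m yet inflect differently (fomesh, renmob), so the final letter is not what conditions the rule; the number of vowels is.
"doflediv" has 3 vowels. The stems with 3 vowels (kormewus → pikormewus, bovtuddum → pibovtuddum) add the prefix pi-.
The other patterns: stems with 1 vowel add -esh; stems with 2 vowels delete the last vowel and add -ob.
So doflediv → pidoflediv.

pidoflediv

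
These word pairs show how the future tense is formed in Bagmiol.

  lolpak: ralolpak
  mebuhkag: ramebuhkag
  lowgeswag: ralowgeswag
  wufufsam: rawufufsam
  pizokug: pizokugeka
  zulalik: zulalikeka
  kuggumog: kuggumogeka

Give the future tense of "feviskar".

"feviskar" has last vowel 'a'. The stems whose last vowel is 'a' (lolpak → ralolpak, mebuhkag → ramebuhkag, lowgeswag → ralowgeswag) add the prefix ra-.
So feviskar → rafeviskar.

rafeviskar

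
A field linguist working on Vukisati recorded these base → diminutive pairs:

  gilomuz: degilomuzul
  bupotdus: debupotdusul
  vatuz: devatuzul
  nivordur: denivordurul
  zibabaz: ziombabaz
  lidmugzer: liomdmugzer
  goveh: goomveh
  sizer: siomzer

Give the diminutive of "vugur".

gilomuz and zibabaz both end in -z yet inflect differently (degilomuzul, ziombabaz), so the final letter is not what conditions the rule; the last vowel is.
"vugur" has last vowel 'u'. The stems whose last vowel is 'u' (gilomuz → degilomuzul, bupotdus → debupotdusul, vatuz → devatuzul) add de- … -ul around the stem.
So vugur → devugurul.

devugurul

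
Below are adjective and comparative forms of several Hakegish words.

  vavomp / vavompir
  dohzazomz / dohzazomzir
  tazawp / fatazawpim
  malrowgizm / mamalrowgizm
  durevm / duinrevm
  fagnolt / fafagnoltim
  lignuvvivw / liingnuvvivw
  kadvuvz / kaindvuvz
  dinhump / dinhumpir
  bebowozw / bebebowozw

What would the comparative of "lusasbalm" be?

bebowozw and lignuvvivw both end in -w yet inflect differently (bebebowozw, liingnuvvivw), so the final letter is not what conditions the rule; the second-to-last letter is.
"lusasbalm" has second-to-last letter 'l'. The one such stem in the data (fagnolt → fafagnoltim) adds fa- … -im around the stem, so the same rule applies.
The other patterns: stems whose second-to-last letter is 'z' repeat the first consonant+vowel as a prefix; stems whose second-to-last letter is 'm' add -ir; stems whose second-to-last letter is 'v' insert -in- after the first vowel.
So lusasbalm → falusasbalmim.

falusasbalmim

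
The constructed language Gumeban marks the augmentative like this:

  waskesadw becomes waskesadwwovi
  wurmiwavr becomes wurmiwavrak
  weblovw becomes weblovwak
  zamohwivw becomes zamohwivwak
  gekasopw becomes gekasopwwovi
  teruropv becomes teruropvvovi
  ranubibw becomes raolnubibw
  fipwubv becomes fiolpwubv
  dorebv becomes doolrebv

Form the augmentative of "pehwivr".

pehwivrak

ranubibw and weblovw both end in -w yet inflect differently (raolnubibw, weblovwak), so the final letter is not what conditions the rule; the second-to-last letter is.
"pehwivr" has second-to-last letter 'v'. The stems whose second-to-last letter is 'v' (weblovw → weblovwak, zamohwivw → zamohwivwak, wurmiwavr → wurmiwavrak) add -ak.
The other patterns: stems whose second-to-last letter is 'b' insert -ol- after the first vowel; stems whose second-to-last letter is 'd' or 'p' double the final consonant and add -ovi.
So pehwivr → pehwivrak.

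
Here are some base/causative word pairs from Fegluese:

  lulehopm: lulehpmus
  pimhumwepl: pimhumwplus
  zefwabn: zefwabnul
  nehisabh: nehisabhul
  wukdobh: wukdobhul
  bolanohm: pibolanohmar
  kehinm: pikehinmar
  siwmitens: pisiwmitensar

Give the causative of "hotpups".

lulehopm and bolanohm both end in -m yet inflect differently (lulehpmus, pibolanohmar), so the final letter is not what conditions the rule; the second-to-last letter is.
"hotpups" has second-to-last letter 'p'. The stems whose second-to-last letter is 'p' (lulehopm → lulehpmus, pimhumwepl → pimhumwplus) delete the last vowel and add -us.
The other patterns: stems whose second-to-last letter is 'b' add -ul; stems whose second-to-last letter is 'h' or 'n' add pi- … -ar around the stem.
So hotpups → hotppsus.

hotppsus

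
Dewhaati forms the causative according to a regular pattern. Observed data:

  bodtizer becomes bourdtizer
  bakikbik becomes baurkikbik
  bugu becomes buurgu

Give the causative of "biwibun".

biurwibun

Every pair shown (bodtizer → bourdtizer, bakikbik → baurkikbik, bugu → buurgu) follows the same rule: insert -ur- after the first vowel.
So biwibun → biurwibun.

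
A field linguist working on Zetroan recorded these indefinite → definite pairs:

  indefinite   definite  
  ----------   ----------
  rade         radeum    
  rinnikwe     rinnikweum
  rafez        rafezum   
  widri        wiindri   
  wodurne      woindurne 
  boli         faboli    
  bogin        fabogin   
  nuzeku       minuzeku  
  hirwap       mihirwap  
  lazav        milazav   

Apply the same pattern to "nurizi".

rade and wodurne both end in -e yet inflect differently (radeum, woindurne), so the final letter is not what conditions the rule; the first letter is.
"nurizi" begins with n-. The one such stem in the data (nuzeku → minuzeku) adds the prefix mi-, so the same rule applies.
The other patterns: stems beginning with r- add -um; stems beginning with w- insert -in- after the first vowel; stems beginning with b- add the prefix fa-.
So nurizi → minurizi.

minurizi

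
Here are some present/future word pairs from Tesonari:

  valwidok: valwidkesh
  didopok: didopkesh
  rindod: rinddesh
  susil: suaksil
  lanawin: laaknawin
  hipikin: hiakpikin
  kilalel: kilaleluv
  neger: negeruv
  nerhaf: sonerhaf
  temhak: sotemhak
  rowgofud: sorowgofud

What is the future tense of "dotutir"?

susil and kilalel both end in -l yet inflect differently (suaksil, kilaleluv), so the final letter is not what conditions the rule; the last vowel is.
"dotutir" has last vowel 'i'. The stems whose last vowel is 'i' (susil → suaksil, lanawin → laaknawin, hipikin → hiakpikin) insert -ak- after the first vowel.
So dotutir → doaktutir.

doaktutir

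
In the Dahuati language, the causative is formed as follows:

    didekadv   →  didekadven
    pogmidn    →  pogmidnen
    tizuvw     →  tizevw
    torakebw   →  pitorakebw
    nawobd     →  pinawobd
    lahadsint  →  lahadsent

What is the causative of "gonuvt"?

gonevt

"gonuvt" has second-to-last letter 'v'. The one such stem in the data (tizuvw → tizevw) changes the last vowel to 'e' (as does lahadsint), so the same rule applies.
So gonuvt → gonevt.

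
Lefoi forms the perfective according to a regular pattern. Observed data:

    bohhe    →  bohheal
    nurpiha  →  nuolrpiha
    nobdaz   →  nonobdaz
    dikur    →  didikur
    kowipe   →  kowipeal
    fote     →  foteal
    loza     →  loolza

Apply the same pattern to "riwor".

loza and nobdaz both have last vowel 'a' yet inflect differently (loolza, nonobdaz), so the last vowel is not what conditions the rule; the final letter is.
"riwor" ends in -r. The one such stem in the data (dikur → didikur) repeats the first consonant+vowel as a prefix (as does nobdaz), so the same rule applies.
The other patterns: stems ending in -e add -al; stems ending in -a insert -ol- after the first vowel.
So riwor → ririwor.

ririwor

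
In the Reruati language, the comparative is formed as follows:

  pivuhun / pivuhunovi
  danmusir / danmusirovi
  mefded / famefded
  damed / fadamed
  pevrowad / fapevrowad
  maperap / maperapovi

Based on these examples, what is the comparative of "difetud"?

fadifetud

pevrowad and maperap both have last vowel 'a' yet inflect differently (fapevrowad, maperapovi), so the last vowel is not what conditions the rule; the final letter is.
"difetud" ends in -d. The stems ending in -d (mefded → famefded, pevrowad → fapevrowad, damed → fadamed) add the prefix fa-.
So difetud → fadifetud.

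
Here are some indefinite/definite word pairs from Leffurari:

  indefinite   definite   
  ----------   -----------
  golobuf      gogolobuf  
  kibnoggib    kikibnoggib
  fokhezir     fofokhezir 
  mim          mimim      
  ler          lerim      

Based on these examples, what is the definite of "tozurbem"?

fokhezir and ler both end in -r yet inflect differently (fofokhezir, lerim), so the final letter is not what conditions the rule; the number of vowels is.
"tozurbem" has 3 vowels. The stems with 3 vowels (golobuf → gogolobuf, kibnoggib → kikibnoggib, fokhezir → fofokhezir) repeat the first consonant+vowel as a prefix.
The other pattern: stems with 1 vowel add -im.
So tozurbem → totozurbem.

totozurbem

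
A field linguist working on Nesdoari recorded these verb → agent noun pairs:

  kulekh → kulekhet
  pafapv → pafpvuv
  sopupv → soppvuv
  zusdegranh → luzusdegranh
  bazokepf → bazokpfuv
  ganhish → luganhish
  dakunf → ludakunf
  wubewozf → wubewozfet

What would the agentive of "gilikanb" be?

lugilikanb

bazokepf and dakunf both end in -f yet inflect differently (bazokpfuv, ludakunf), so the final letter is not what conditions the rule; the second-to-last letter is.
"gilikanb" has second-to-last letter 'n'. The stems whose second-to-last letter is 'n' (zusdegranh → luzusdegranh, dakunf → ludakunf) add the prefix lu-.
The other patterns: stems whose second-to-last letter is 'p' delete the last vowel and add -uv; stems whose second-to-last letter is 'k' or 'z' add -et.
So gilikanb → lugilikanb.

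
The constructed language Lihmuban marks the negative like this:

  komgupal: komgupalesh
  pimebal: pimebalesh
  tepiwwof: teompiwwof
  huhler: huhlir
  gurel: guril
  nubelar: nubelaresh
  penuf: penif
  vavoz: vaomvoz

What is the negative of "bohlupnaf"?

tepiwwof and penuf both end in -f yet inflect differently (teompiwwof, penif), so the final letter is not what conditions the rule; the last vowel is.
"bohlupnaf" has last vowel 'a'. The stems whose last vowel is 'a' (pimebal → pimebalesh, nubelar → nubelaresh, komgupal → komgupalesh) add -esh.
So bohlupnaf → bohlupnafesh.

bohlupnafesh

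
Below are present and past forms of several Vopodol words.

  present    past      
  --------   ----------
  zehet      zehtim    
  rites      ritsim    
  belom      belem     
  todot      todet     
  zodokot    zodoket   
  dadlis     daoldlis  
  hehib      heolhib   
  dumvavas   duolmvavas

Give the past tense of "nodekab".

nooldekab

zehet and todot both end in -t yet inflect differently (zehtim, todet), so the final letter is not what conditions the rule; the last vowel is.
"nodekab" has last vowel 'a'. The one such stem in the data (dumvavas → duolmvavas) inserts -ol- after the first vowel (as do dadlis, hehib), so the same rule applies.
So nodekab → nooldekab.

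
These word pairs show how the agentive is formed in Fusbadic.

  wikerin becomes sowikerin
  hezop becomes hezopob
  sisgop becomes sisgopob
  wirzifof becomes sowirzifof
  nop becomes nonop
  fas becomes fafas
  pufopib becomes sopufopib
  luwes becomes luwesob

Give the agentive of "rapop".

rapopob

fas and luwes both end in -s yet inflect differently (fafas, luwesob), so the final letter is not what conditions the rule; the number of vowels is.
"rapop" has 2 vowels. The stems with 2 vowels (luwes → luwesob, sisgop → sisgopob, hezop → hezopob) add -ob.
So rapop → rapopob.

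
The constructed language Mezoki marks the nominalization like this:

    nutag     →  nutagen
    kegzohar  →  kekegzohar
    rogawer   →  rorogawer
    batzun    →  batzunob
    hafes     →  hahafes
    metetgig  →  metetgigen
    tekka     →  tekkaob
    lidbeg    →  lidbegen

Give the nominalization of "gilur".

lidbeg and rogawer both have last vowel 'e' yet inflect differently (lidbegen, rorogawer), so the last vowel is not what conditions the rule; the final letter is.
"gilur" ends in -r. The stems ending in -r (rogawer → rorogawer, kegzohar → kekegzohar) repeat the first consonant+vowel as a prefix.
So gilur → gigilur.

gigilur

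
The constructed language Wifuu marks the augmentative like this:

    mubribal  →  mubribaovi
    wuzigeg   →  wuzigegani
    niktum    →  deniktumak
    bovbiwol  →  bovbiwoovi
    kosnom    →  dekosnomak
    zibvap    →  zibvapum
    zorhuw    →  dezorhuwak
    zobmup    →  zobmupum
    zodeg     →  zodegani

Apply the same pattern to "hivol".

"hivol" ends in -l. The stems ending in -l (bovbiwol → bovbiwoovi, mubribal → mubribaovi) drop the final letter and add -ovi.
The other patterns: stems ending in -g add -ani; stems ending in -p add -um; stems ending in -m or -w add de- … -ak around the stem.
So hivol → hivoovi.

hivoovi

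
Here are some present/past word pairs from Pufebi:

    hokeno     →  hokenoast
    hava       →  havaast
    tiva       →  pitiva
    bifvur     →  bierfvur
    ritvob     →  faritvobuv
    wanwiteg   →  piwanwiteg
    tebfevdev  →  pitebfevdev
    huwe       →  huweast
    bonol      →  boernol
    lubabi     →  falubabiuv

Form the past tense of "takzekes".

pitakzekes

"takzekes" begins with t-. The stems beginning with t- (tebfevdev → pitebfevdev, tiva → pitiva) add the prefix pi-.
The other patterns: stems beginning with l- or r- add fa- … -uv around the stem; stems beginning with h- add -ast; stems beginning with b- insert -er- after the first vowel.
So takzekes → pitakzekes.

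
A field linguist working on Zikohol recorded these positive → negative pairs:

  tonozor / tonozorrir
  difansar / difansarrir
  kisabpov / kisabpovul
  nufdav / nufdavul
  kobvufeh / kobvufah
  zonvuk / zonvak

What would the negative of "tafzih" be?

tafzah

tonozor and kisabpov both have last vowel 'o' yet inflect differently (tonozorrir, kisabpovul), so the last vowel is not what conditions the rule; the final letter is.
"tafzih" ends in -h. The one such stem in the data (kobvufeh → kobvufah) changes the last vowel to 'a' (as does zonvuk), so the same rule applies.
So tafzih → tafzah.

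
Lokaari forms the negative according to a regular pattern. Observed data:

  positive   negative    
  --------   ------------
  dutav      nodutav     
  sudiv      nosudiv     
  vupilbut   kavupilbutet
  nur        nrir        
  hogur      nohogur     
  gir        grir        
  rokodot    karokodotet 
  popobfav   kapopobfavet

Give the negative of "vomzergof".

kavomzergofet

"vomzergof" has 3 vowels. The stems with 3 vowels (popobfav → kapopobfavet, vupilbut → kavupilbutet, rokodot → karokodotet) add ka- … -et around the stem.
The other patterns: stems with 1 vowel delete the last vowel and add -ir; stems with 2 vowels add the prefix no-.
So vomzergof → kavomzergofet.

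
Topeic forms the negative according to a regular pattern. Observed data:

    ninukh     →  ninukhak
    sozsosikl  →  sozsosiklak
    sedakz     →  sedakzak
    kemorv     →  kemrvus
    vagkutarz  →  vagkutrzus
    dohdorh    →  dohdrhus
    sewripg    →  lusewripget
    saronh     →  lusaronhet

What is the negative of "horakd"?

horakdak

sedakz and vagkutarz both end in -z yet inflect differently (sedakzak, vagkutrzus), so the final letter is not what conditions the rule; the second-to-last letter is.
"horakd" has second-to-last letter 'k'. The stems whose second-to-last letter is 'k' (ninukh → ninukhak, sozsosikl → sozsosiklak, sedakz → sedakzak) add -ak.
So horakd → horakdak.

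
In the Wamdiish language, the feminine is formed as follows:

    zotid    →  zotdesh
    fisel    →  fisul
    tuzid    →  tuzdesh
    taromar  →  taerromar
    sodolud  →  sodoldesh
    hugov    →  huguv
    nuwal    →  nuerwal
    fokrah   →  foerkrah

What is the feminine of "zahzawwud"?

zahzawwdesh

nuwal and fisel both end in -l yet inflect differently (nuerwal, fisul), so the final letter is not what conditions the rule; the last vowel is.
"zahzawwud" has last vowel 'u'. The one such stem in the data (sodolud → sodoldesh) deletes the last vowel and adds -esh (as do zotid, tuzid), so the same rule applies.
So zahzawwud → zahzawwdesh.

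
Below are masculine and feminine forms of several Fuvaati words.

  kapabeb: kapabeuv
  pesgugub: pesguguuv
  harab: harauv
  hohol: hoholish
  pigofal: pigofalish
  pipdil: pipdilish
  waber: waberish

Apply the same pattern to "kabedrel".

harab and pigofal both have last vowel 'a' yet inflect differently (harauv, pigofalish), so the last vowel is not what conditions the rule; the final letter is.
"kabedrel" ends in -l. The stems ending in -l (hohol → hoholish, pigofal → pigofalish, pipdil → pipdilish) add -ish.
The other pattern: stems ending in -b drop the final letter and add -uv.
So kabedrel → kabedrelish.

kabedrelish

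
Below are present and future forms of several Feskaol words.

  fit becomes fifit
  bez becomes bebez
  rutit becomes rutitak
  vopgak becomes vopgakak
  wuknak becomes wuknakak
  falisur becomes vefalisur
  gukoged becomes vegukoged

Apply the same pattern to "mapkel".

mapkelak

fit and rutit both end in -t yet inflect differently (fifit, rutitak), so the final letter is not what conditions the rule; the number of vowels is.
"mapkel" has 2 vowels. The stems with 2 vowels (rutit → rutitak, vopgak → vopgakak, wuknak → wuknakak) add -ak.
So mapkel → mapkelak.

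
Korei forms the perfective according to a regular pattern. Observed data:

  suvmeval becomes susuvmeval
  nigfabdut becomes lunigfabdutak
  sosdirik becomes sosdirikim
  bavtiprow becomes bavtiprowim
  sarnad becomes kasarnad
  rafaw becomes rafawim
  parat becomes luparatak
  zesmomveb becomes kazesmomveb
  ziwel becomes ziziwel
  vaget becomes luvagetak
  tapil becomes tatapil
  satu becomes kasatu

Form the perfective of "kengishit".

lukengishitak

"kengishit" ends in -t. The stems ending in -t (parat → luparatak, nigfabdut → lunigfabdutak, vaget → luvagetak) add lu- … -ak around the stem.
The other patterns: stems ending in -k or -w add -im; stems ending in -l repeat the first consonant+vowel as a prefix; stems ending in -b, -d or -u add the prefix ka-.
So kengishit → lukengishitak.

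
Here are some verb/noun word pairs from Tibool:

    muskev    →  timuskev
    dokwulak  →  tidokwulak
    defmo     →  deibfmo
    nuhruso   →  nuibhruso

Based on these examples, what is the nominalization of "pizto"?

defmo and dokwulak both begin with d- yet inflect differently (deibfmo, tidokwulak), so the first letter is not what conditions the rule; the final letter is.
"pizto" ends in -o. The stems ending in -o (defmo → deibfmo, nuhruso → nuibhruso) insert -ib- after the first vowel.
So pizto → piibzto.

piibzto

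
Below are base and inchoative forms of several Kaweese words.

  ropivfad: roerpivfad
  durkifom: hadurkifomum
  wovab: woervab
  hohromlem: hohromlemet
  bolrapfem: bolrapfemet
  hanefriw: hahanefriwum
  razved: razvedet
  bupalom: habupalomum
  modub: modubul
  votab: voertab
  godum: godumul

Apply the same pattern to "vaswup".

"vaswup" has last vowel 'u'. The stems whose last vowel is 'u' (godum → godumul, modub → modubul) add -ul.
The other patterns: stems whose last vowel is 'a' insert -er- after the first vowel; stems whose last vowel is 'e' add -et; stems whose last vowel is 'i' or 'o' add ha- … -um around the stem.
So vaswup → vaswupul.

vaswupul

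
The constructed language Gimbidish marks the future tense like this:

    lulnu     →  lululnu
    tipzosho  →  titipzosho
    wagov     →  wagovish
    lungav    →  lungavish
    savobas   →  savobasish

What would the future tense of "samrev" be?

samrevish

tipzosho and wagov both have last vowel 'o' yet inflect differently (titipzosho, wagovish), so the last vowel is not what conditions the rule; whether the stem ends in a vowel or a consonant is.
"samrev" ends in a consonant. The stems ending in a consonant (wagov → wagovish, lungav → lungavish, savobas → savobasish) add -ish.
So samrev → samrevish.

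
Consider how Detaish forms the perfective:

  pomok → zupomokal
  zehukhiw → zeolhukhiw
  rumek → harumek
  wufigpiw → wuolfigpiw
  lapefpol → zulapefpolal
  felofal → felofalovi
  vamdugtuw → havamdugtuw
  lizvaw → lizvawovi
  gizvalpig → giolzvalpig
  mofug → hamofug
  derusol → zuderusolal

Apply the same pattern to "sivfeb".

derusol and felofal both end in -l yet inflect differently (zuderusolal, felofalovi), so the final letter is not what conditions the rule; the last vowel is.
"sivfeb" has last vowel 'e'. The one such stem in the data (rumek → harumek) adds the prefix ha-, so the same rule applies.
So sivfeb → hasivfeb.

hasivfeb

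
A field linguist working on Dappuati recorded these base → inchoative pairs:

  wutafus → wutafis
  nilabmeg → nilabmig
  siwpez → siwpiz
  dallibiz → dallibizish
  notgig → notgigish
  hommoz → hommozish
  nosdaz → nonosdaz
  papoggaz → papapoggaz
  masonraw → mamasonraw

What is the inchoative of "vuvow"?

vuvowish

siwpez and dallibiz both end in -z yet inflect differently (siwpiz, dallibizish), so the final letter is not what conditions the rule; the last vowel is.
"vuvow" has last vowel 'o'. The one such stem in the data (hommoz → hommozish) adds -ish, so the same rule applies.
So vuvow → vuvowish.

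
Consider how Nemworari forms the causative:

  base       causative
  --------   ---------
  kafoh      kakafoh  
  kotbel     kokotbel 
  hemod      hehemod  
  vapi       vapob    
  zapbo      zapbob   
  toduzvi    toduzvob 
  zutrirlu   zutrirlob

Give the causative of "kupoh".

kafoh and zapbo both have last vowel 'o' yet inflect differently (kakafoh, zapbob), so the last vowel is not what conditions the rule; whether the stem ends in a vowel or a consonant is.
"kupoh" ends in a consonant. The stems ending in a consonant (kafoh → kakafoh, kotbel → kokotbel, hemod → hehemod) repeat the first consonant+vowel as a prefix.
So kupoh → kukupoh.

kukupoh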